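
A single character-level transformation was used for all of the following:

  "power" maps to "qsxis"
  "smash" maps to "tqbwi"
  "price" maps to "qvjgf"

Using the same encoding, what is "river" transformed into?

smwis

Shifts by position in power: pos 0: p→q (+1), pos 1: o→s (+4), pos 2: w→x (+1), pos 3: e→i (+4) — repeating every 2. It's a Vigenère-style cipher with numeric key [1,4]: position i shifts by key[i mod 2].
For river: r+1=s, i+4=m, v+1=w, e+4=i, r+1=s.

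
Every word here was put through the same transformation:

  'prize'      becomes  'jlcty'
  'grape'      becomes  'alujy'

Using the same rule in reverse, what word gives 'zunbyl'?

father

Compare letters: p→j is +20, r→l is +20, i→c is +20 — a constant shift. Every letter moves 20 places later in the alphabet, wrapping around z→a.
Decoding zunbyl: z−20=f, u−20=a, n−20=t, b−20=h, y−20=e, l−20=r.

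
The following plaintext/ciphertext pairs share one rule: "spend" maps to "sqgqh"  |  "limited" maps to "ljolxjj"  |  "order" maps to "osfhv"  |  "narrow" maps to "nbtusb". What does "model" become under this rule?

In spend: s→s is +0, p→q is +1, e→g is +2, n→q is +3 — the shift increases by 1 each position. Each letter shifts forward by its position index (0, 1, 2, …) — the shift grows by one for each successive letter.
For model: m+0=m, o+1=p, d+2=f, e+3=h, l+4=p.

mpfhp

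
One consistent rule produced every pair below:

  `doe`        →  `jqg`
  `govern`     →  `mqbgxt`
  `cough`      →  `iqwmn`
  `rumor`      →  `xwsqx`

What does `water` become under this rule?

The rule splits by letter class: vowels +2, consonants +6.
For water: w(cons)+6=c, a(vowel)+2=c, t(cons)+6=z, e(vowel)+2=g, r(cons)+6=x.

cczgx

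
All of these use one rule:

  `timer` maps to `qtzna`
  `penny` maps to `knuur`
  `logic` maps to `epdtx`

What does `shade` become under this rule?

vyhsn

t(19)→q(16) and i(8)→t(19) fit y≡21x+7 (mod 26); the inverse of 21 mod 26 is 5. Treating letters as 0–25, the rule is x ↦ 21x + 7 (mod 26).
Applying it to shade: s(18)→21·18+7≡21=v; h(7)→21·7+7≡24=y; a(0)→21·0+7≡7=h; d(3)→21·3+7≡18=s; e(4)→21·4+7≡13=n (all mod 26).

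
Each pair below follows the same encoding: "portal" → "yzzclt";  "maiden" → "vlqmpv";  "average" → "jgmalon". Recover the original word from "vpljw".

It's a Vigenère-style cipher with numeric key [9,11,8]: position i shifts by key[i mod 3].
Decoding vpljw: v−9=m, p−11=e, l−8=d, j−9=a, w−11=l.

medal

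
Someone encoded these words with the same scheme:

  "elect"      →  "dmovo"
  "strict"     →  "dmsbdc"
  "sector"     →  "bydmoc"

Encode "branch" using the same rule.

The output letters match the input read backwards, each shifted +10: elect reversed is tcele. Read the word backwards and shift each letter +10.
On branch: reverse → hcnarb; then shift: h+10=r, c+10=m, n+10=x, a+10=k, r+10=b, b+10=l.

rmxkbl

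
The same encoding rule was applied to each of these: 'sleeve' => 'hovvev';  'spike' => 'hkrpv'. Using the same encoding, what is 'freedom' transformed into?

uivvwln

Each pair mirrors across the alphabet (s↔h, l↔o, e↔v): positions sum to 25. Each letter is replaced by its mirror in the alphabet: a↔z, b↔y, c↔x, and so on (the Atbash cipher).
For freedom: f↔u, r↔i, e↔v, e↔v, d↔w, o↔l, m↔n.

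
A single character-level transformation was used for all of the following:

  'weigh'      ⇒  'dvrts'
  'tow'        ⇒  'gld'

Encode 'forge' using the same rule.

ulitv

Each pair mirrors across the alphabet (w↔d, e↔v, i↔r): positions sum to 25. Letters are reflected about the middle of the alphabet (position → 25−position): Atbash.
On forge: f↔u, o↔l, r↔i, g↔t, e↔v.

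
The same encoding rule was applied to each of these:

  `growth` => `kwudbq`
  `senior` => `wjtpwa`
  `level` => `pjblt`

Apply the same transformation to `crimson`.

gwotaxx

In growth: g→k is +4, r→w is +5, o→u is +6, w→d is +7 — the shift increases by 1 each position. Each letter shifts forward by (position + 4), i.e. 4, 5, 6, … — the shift grows by one for each successive letter.
Applying it to crimson: c+4=g, r+5=w, i+6=o, m+7=t, s+8=a, o+9=x, n+10=x.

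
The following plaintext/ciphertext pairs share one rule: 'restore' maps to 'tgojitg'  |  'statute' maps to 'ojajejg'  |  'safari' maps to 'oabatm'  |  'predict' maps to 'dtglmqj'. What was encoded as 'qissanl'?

command

r(17)→t(19) and e(4)→g(6) fit y≡21x+0 (mod 26); the inverse of 21 mod 26 is 5. This is an affine cipher: with a=0,…,z=25, each position x becomes (21x+0) mod 26.
Undoing it on qissanl: q(16)→5·(16−0)≡2=c; i(8)→5·(8−0)≡14=o; s(18)→5·(18−0)≡12=m; s(18)→5·(18−0)≡12=m; a(0)→5·(0−0)≡0=a; n(13)→5·(13−0)≡13=n; l(11)→5·(11−0)≡3=d (all mod 26).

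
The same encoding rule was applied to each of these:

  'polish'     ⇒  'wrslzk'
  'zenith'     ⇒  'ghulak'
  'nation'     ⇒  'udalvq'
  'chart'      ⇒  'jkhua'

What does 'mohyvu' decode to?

The shifts repeat in a cycle of length 2: positions 0,1,… shift by +7, +3, then the pattern repeats.
Undoing it on mohyvu: m−7=f, o−3=l, h−7=a, y−3=v, v−7=o, u−3=r.

flavor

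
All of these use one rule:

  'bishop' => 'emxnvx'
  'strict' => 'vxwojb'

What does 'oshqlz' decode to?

Letter i (0-indexed) is shifted by i+3, so successive shifts are 3, 4, 5, ….
Reversing it on oshqlz: o−3=l, s−4=o, h−5=c, q−6=k, l−7=e, z−8=r.

locker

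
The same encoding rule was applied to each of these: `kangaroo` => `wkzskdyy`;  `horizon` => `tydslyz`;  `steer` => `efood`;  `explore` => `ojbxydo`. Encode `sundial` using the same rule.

eezpskx

The shift depends on letter class: consonant k→w is +12, but vowel a→k is +10. Vowels shift forward by 10 and consonants shift forward by 12.
On sundial: s(cons)+12=e, u(vowel)+10=e, n(cons)+12=z, d(cons)+12=p, i(vowel)+10=s, a(vowel)+10=k, l(cons)+12=x.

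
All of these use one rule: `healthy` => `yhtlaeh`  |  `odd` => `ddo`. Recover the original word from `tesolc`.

The word is simply reversed.
Undoing it on tesolc: then reverse → closet.

closet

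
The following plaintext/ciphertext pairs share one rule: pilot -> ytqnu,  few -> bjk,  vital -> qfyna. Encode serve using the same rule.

jawjx

The output letters match the input read backwards, each shifted +5: pilot reversed is tolip. Two steps: reverse the string, then apply a Caesar shift of +5.
On serve: reverse → evres; then shift: e+5=j, v+5=a, r+5=w, e+5=j, s+5=x.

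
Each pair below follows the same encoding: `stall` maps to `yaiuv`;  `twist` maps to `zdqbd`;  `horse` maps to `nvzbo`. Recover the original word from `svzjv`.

In stall: s→y is +6, t→a is +7, a→i is +8, l→u is +9 — the shift increases by 1 each position. Each letter shifts forward by (position + 6), i.e. 6, 7, 8, … — the shift grows by one for each successive letter.
Reversing it on svzjv: s−6=m, v−7=o, z−8=r, j−9=a, v−10=l.

moral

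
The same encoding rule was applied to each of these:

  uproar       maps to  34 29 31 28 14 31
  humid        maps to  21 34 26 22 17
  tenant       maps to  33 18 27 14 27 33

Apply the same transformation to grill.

20 31 22 25 25

Each letter is replaced by its alphabet position (a=1..z=26) + 13.
On grill: g=7→20, r=18→31, i=9→22, l=12→25, l=12→25.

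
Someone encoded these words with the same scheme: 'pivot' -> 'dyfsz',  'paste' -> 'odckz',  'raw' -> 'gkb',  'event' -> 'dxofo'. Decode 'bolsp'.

The output letters match the input read backwards, each shifted +10: pivot reversed is tovip. The word is reversed, then every letter is shifted forward by 10.
Decoding bolsp: shift back: b−10=r, o−10=e, l−10=b, s−10=i, p−10=f → rebif; then reverse → fiber.

fiber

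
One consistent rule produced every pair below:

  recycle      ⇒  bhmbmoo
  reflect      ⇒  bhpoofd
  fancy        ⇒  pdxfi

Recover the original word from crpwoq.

A repeating key of period 2 is used — shifts +10, +3 over and over.
Reversing it on crpwoq: c−10=s, r−3=o, p−10=f, w−3=t, o−10=e, q−3=n.

soften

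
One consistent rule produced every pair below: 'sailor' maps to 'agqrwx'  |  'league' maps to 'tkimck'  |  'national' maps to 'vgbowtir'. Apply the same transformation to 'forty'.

nuzzg

The shifts repeat in a cycle of length 2: positions 0,1,… shift by +8, +6, then the pattern repeats.
For forty: f+8=n, o+6=u, r+8=z, t+6=z, y+8=g.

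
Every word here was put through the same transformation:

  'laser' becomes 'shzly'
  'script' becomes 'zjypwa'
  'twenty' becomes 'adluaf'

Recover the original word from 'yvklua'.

Compare letters: l→s is +7, a→h is +7, s→z is +7 — a constant shift. Each letter is shifted forward by 7 in the alphabet (a Caesar shift of +7).
Decoding yvklua: y−7=r, v−7=o, k−7=d, l−7=e, u−7=n, a−7=t.

rodent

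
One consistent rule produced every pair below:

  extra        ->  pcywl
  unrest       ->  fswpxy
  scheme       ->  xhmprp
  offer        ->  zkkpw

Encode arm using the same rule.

The shift depends on letter class: consonant x→c is +5, but vowel e→p is +11. Two shifts are in play — +11 for a/e/i/o/u, +5 for every other letter.
For arm: a(vowel)+11=l, r(cons)+5=w, m(cons)+5=r.

lwr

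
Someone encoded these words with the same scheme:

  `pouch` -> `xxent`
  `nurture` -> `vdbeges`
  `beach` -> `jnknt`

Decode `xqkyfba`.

The shift increases by 1 at each position, starting from +8: 8, 9, 10, ….
Reversing it on xqkyfba: x−8=p, q−9=h, k−10=a, y−11=n, f−12=t, b−13=o, a−14=m.

phantom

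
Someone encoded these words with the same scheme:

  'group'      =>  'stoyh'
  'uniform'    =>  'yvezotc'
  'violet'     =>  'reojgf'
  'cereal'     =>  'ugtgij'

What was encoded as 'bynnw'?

buddy

g(6)→s(18) and r(17)→t(19) fit y≡19x+8 (mod 26); the inverse of 19 mod 26 is 11. This is an affine cipher: with a=0,…,z=25, each position x becomes (19x+8) mod 26.
Decoding bynnw: b(1)→11·(1−8)≡1=b; y(24)→11·(24−8)≡20=u; n(13)→11·(13−8)≡3=d; n(13)→11·(13−8)≡3=d; w(22)→11·(22−8)≡24=y (all mod 26).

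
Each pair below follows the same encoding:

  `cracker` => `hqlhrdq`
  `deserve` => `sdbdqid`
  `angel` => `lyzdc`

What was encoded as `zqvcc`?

grill

This is an affine cipher: with a=0,…,z=25, each position x becomes (11x+11) mod 26.
Decoding zqvcc: z(25)→19·(25−11)≡6=g; q(16)→19·(16−11)≡17=r; v(21)→19·(21−11)≡8=i; c(2)→19·(2−11)≡11=l; c(2)→19·(2−11)≡11=l (all mod 26).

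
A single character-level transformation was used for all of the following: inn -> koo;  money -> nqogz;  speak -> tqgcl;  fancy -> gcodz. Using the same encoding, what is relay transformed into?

The rule splits by letter class: vowels +2, consonants +1.
Applying it to relay: r(cons)+1=s, e(vowel)+2=g, l(cons)+1=m, a(vowel)+2=c, y(cons)+1=z.

sgmcz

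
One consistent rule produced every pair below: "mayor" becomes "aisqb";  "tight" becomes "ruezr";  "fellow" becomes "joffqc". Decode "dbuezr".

m(12)→a(0) and a(0)→i(8) fit y≡21x+8 (mod 26); the inverse of 21 mod 26 is 5. This is an affine cipher: with a=0,…,z=25, each position x becomes (21x+8) mod 26.
Undoing it on dbuezr: d(3)→5·(3−8)≡1=b; b(1)→5·(1−8)≡17=r; u(20)→5·(20−8)≡8=i; e(4)→5·(4−8)≡6=g; z(25)→5·(25−8)≡7=h; r(17)→5·(17−8)≡19=t (all mod 26).

bright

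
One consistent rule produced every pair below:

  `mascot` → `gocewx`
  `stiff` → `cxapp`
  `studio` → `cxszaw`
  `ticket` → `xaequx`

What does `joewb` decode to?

Each letter's alphabet position (a=0..z=25) is mapped through 21·x+14 mod 26 — an affine cipher.
Undoing it on joewb: j(9)→5·(9−14)≡1=b; o(14)→5·(14−14)≡0=a; e(4)→5·(4−14)≡2=c; w(22)→5·(22−14)≡14=o; b(1)→5·(1−14)≡13=n (all mod 26).

bacon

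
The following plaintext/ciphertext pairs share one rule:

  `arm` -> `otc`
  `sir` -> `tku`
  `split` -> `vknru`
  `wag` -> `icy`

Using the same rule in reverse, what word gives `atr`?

pry

The output letters match the input read backwards, each shifted +2: arm reversed is mra. The word is reversed, then every letter is shifted forward by 2.
Undoing it on atr: shift back: a−2=y, t−2=r, r−2=p → yrp; then reverse → pry.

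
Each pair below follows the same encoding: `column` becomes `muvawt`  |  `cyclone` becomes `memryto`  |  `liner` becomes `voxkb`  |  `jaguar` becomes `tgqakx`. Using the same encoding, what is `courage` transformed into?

muexkmo

The shifts repeat in a cycle of length 2: positions 0,1,… shift by +10, +6, then the pattern repeats.
For courage: c+10=m, o+6=u, u+10=e, r+6=x, a+10=k, g+6=m, e+10=o.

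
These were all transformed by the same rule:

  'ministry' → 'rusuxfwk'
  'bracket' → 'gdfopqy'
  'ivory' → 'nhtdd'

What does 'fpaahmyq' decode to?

Shifts by position in ministry: pos 0: m→r (+5), pos 1: i→u (+12), pos 2: n→s (+5), pos 3: i→u (+12) — repeating every 2. A repeating key of period 2 is used — shifts +5, +12 over and over.
Decoding fpaahmyq: f−5=a, p−12=d, a−5=v, a−12=o, h−5=c, m−12=a, y−5=t, q−12=e.

advocate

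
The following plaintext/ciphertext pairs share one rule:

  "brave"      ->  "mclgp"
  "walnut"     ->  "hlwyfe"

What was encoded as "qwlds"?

Compare letters: b→m is +11, r→c is +11, a→l is +11 — a constant shift. This is a Caesar cipher with shift 11.
Reversing it on qwlds: q−11=f, w−11=l, l−11=a, d−11=s, s−11=h.

flash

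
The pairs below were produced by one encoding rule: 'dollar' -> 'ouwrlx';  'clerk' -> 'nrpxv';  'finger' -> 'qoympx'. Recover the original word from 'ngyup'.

Shifts by position in dollar: pos 0: d→o (+11), pos 1: o→u (+6), pos 2: l→w (+11), pos 3: l→r (+6) — repeating every 2. A repeating key of period 2 is used — shifts +11, +6 over and over.
Reversing it on ngyup: n−11=c, g−6=a, y−11=n, u−6=o, p−11=e.

canoe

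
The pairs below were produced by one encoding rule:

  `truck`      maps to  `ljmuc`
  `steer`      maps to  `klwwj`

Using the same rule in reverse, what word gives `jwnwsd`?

Every letter moves 18 places later in the alphabet, wrapping around z→a.
Undoing it on jwnwsd: j−18=r, w−18=e, n−18=v, w−18=e, s−18=a, d−18=l.

reveal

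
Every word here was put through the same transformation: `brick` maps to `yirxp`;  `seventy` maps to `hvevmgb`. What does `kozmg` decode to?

This is the alphabet-reversal cipher (Atbash): a becomes z, b becomes y, etc.
Reversing it on kozmg: k↔p, o↔l, z↔a, m↔n, g↔t.

plant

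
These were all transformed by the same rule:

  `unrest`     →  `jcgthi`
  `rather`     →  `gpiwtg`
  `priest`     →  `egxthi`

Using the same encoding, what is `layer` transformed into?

apntg

Compare letters: u→j is +15, n→c is +15, r→g is +15 — a constant shift. This is a Caesar cipher with shift 15.
For layer: l+15=a, a+15=p, y+15=n, e+15=t, r+15=g.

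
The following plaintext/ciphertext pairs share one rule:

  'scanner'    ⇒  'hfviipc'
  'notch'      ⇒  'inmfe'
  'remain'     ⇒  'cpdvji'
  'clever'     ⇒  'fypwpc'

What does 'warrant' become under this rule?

bvccvim

s(18)→h(7) and c(2)→f(5) fit y≡5x+21 (mod 26); the inverse of 5 mod 26 is 21. Treating letters as 0–25, the rule is x ↦ 5x + 21 (mod 26).
For warrant: w(22)→5·22+21≡1=b; a(0)→5·0+21≡21=v; r(17)→5·17+21≡2=c; r(17)→5·17+21≡2=c; a(0)→5·0+21≡21=v; n(13)→5·13+21≡8=i; t(19)→5·19+21≡12=m (all mod 26).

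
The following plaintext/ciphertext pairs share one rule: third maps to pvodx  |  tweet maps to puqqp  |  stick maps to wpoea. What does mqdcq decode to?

t(19)→p(15) and h(7)→v(21) fit y≡19x+18 (mod 26); the inverse of 19 mod 26 is 11. Treating letters as 0–25, the rule is x ↦ 19x + 18 (mod 26).
Decoding mqdcq: m(12)→11·(12−18)≡12=m; q(16)→11·(16−18)≡4=e; d(3)→11·(3−18)≡17=r; c(2)→11·(2−18)≡6=g; q(16)→11·(16−18)≡4=e (all mod 26).

merge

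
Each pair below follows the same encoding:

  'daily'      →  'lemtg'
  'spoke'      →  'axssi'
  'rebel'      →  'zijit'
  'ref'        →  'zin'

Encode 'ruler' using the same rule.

Two shifts are in play — +4 for a/e/i/o/u, +8 for every other letter.
On ruler: r(cons)+8=z, u(vowel)+4=y, l(cons)+8=t, e(vowel)+4=i, r(cons)+8=z.

zytiz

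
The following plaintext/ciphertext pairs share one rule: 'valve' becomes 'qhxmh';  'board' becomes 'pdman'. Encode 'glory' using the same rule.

The output letters match the input read backwards, each shifted +12: valve reversed is evlav. Read the word backwards and shift each letter +12.
Applying it to glory: reverse → yrolg; then shift: y+12=k, r+12=d, o+12=a, l+12=x, g+12=s.

kdaxs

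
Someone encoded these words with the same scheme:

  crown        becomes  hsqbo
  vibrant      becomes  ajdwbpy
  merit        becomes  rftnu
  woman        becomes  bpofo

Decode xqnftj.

Shifts by position in crown: pos 0: c→h (+5), pos 1: r→s (+1), pos 2: o→q (+2), pos 3: w→b (+5), pos 4: n→o (+1) — repeating every 3. It's a Vigenère-style cipher with numeric key [5,1,2]: position i shifts by key[i mod 3].
Undoing it on xqnftj: x−5=s, q−1=p, n−2=l, f−5=a, t−1=s, j−2=h.

splash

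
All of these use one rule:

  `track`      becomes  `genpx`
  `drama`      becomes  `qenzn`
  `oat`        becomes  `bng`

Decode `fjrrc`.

Compare letters: t→g is +13, r→e is +13, a→n is +13 — a constant shift. This is a Caesar cipher with shift 13.
Reversing it on fjrrc: f−13=s, j−13=w, r−13=e, r−13=e, c−13=p.

sweep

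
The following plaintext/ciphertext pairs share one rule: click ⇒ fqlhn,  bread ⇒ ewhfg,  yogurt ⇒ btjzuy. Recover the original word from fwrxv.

cross

Shifts by position in click: pos 0: c→f (+3), pos 1: l→q (+5), pos 2: i→l (+3), pos 3: c→h (+5) — repeating every 2. A repeating key of period 2 is used — shifts +3, +5 over and over.
Decoding fwrxv: f−3=c, w−5=r, r−3=o, x−5=s, v−3=s.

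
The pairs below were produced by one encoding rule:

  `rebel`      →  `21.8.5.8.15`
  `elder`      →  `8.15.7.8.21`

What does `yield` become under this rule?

r is letter #18 and maps to 21: an offset of 3. Letters become their 1-based position plus 3 (so a→4, b→5, …).
For yield: y=25→28, i=9→12, e=5→8, l=12→15, d=4→7.

28.12.8.15.7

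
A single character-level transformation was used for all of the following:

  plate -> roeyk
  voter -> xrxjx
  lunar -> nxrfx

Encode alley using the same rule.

In plate: p→r is +2, l→o is +3, a→e is +4, t→y is +5 — the shift increases by 1 each position. The shift increases by 1 at each position, starting from +2: 2, 3, 4, ….
For alley: a+2=c, l+3=o, l+4=p, e+5=j, y+6=e.

copje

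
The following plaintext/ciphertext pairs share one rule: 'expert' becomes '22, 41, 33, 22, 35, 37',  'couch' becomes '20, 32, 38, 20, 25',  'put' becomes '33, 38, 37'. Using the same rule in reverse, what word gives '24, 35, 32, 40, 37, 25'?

growth

e is letter #5 and maps to 22: an offset of 17. Each letter is replaced by its alphabet position (a=1..z=26) + 17.
Reversing it on 24, 35, 32, 40, 37, 25: 24→(24−17)÷1=7=g, 35→(35−17)÷1=18=r, 32→(32−17)÷1=15=o, 40→(40−17)÷1=23=w, 37→(37−17)÷1=20=t, 25→(25−17)÷1=8=h.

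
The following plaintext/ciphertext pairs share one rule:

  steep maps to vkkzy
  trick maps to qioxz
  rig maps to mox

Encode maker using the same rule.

The output letters match the input read backwards, each shifted +6: steep reversed is peets. The word is reversed, then every letter is shifted forward by 6.
For maker: reverse → rekam; then shift: r+6=x, e+6=k, k+6=q, a+6=g, m+6=s.

xkqgs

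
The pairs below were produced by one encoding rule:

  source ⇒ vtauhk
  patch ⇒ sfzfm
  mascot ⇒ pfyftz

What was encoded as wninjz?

Shifts by position in source: pos 0: s→v (+3), pos 1: o→t (+5), pos 2: u→a (+6), pos 3: r→u (+3), pos 4: c→h (+5), pos 5: e→k (+6) — repeating every 3. It's a Vigenère-style cipher with numeric key [3,5,6]: position i shifts by key[i mod 3].
Reversing it on wninjz: w−3=t, n−5=i, i−6=c, n−3=k, j−5=e, z−6=t.

ticket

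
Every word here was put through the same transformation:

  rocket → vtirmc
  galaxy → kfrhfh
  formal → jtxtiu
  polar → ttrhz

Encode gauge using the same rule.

kfanm

In rocket: r→v is +4, o→t is +5, c→i is +6, k→r is +7 — the shift increases by 1 each position. The shift increases by 1 at each position, starting from +4: 4, 5, 6, ….
On gauge: g+4=k, a+5=f, u+6=a, g+7=n, e+8=m.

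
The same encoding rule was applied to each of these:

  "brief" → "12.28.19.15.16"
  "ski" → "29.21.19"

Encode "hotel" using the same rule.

18.25.30.15.22

b is letter #2 and maps to 12: an offset of 10. The number is (letter's place in the alphabet, a=1) + 10.
Applying it to hotel: h=8→18, o=15→25, t=20→30, e=5→15, l=12→22.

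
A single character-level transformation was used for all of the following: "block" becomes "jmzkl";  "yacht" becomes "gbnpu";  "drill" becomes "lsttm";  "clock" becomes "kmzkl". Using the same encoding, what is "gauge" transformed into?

Shifts by position in block: pos 0: b→j (+8), pos 1: l→m (+1), pos 2: o→z (+11), pos 3: c→k (+8), pos 4: k→l (+1) — repeating every 3. It's a Vigenère-style cipher with numeric key [8,1,11]: position i shifts by key[i mod 3].
On gauge: g+8=o, a+1=b, u+11=f, g+8=o, e+1=f.

obfof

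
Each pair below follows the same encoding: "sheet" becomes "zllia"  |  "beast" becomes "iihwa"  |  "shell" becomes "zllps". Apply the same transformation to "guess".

nylwz

Shifts by position in sheet: pos 0: s→z (+7), pos 1: h→l (+4), pos 2: e→l (+7), pos 3: e→i (+4) — repeating every 2. It's a Vigenère-style cipher with numeric key [7,4]: position i shifts by key[i mod 2].
On guess: g+7=n, u+4=y, e+7=l, s+4=w, s+7=z.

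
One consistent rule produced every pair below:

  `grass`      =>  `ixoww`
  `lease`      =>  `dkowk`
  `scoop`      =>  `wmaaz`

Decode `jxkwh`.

fresh

g(6)→i(8) and r(17)→x(23) fit y≡25x+14 (mod 26); the inverse of 25 mod 26 is 25. Each letter's alphabet position (a=0..z=25) is mapped through 25·x+14 mod 26 — an affine cipher.
Decoding jxkwh: j(9)→25·(9−14)≡5=f; x(23)→25·(23−14)≡17=r; k(10)→25·(10−14)≡4=e; w(22)→25·(22−14)≡18=s; h(7)→25·(7−14)≡7=h (all mod 26).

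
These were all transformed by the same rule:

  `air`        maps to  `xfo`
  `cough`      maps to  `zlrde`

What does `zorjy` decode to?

Compare letters: a→x is +23, i→f is +23, r→o is +23 — a constant shift. Each letter is shifted forward by 23 in the alphabet (a Caesar shift of +23).
Decoding zorjy: z−23=c, o−23=r, r−23=u, j−23=m, y−23=b.

crumb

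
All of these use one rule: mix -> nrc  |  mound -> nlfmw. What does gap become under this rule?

tzk

Each pair mirrors across the alphabet (m↔n, i↔r, x↔c): positions sum to 25. This is the alphabet-reversal cipher (Atbash): a becomes z, b becomes y, etc.
For gap: g↔t, a↔z, p↔k.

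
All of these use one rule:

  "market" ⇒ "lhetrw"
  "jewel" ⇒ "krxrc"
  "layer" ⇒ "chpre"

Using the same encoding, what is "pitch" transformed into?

m(12)→l(11) and a(0)→h(7) fit y≡9x+7 (mod 26); the inverse of 9 mod 26 is 3. Treating letters as 0–25, the rule is x ↦ 9x + 7 (mod 26).
On pitch: p(15)→9·15+7≡12=m; i(8)→9·8+7≡1=b; t(19)→9·19+7≡22=w; c(2)→9·2+7≡25=z; h(7)→9·7+7≡18=s (all mod 26).

mbwzs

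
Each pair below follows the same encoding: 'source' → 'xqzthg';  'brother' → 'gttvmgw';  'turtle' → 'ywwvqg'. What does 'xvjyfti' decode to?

Shifts by position in source: pos 0: s→x (+5), pos 1: o→q (+2), pos 2: u→z (+5), pos 3: r→t (+2) — repeating every 2. A repeating key of period 2 is used — shifts +5, +2 over and over.
Decoding xvjyfti: x−5=s, v−2=t, j−5=e, y−2=w, f−5=a, t−2=r, i−5=d.

steward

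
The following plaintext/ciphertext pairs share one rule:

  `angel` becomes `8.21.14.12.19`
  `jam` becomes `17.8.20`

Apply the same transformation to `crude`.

10.25.28.11.12

a is letter #1 and maps to 8: an offset of 7. The number is (letter's place in the alphabet, a=1) + 7.
For crude: c=3→10, r=18→25, u=21→28, d=4→11, e=5→12.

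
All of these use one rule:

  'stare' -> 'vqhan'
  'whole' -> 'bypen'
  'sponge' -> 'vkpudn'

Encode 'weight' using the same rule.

This is an affine cipher: with a=0,…,z=25, each position x becomes (21x+7) mod 26.
Applying it to weight: w(22)→21·22+7≡1=b; e(4)→21·4+7≡13=n; i(8)→21·8+7≡19=t; g(6)→21·6+7≡3=d; h(7)→21·7+7≡24=y; t(19)→21·19+7≡16=q (all mod 26).

bntdyq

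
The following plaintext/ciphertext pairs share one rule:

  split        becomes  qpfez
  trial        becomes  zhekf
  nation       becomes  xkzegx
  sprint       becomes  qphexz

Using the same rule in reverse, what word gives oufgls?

melody

s(18)→q(16) and p(15)→p(15) fit y≡9x+10 (mod 26); the inverse of 9 mod 26 is 3. This is an affine cipher: with a=0,…,z=25, each position x becomes (9x+10) mod 26.
Decoding oufgls: o(14)→3·(14−10)≡12=m; u(20)→3·(20−10)≡4=e; f(5)→3·(5−10)≡11=l; g(6)→3·(6−10)≡14=o; l(11)→3·(11−10)≡3=d; s(18)→3·(18−10)≡24=y (all mod 26).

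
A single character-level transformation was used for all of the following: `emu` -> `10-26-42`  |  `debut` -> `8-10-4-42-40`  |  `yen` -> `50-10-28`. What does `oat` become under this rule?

30-2-40

Each letter becomes 2×(its alphabet position, a=1..z=26).
For oat: o=15→30, a=1→2, t=20→40.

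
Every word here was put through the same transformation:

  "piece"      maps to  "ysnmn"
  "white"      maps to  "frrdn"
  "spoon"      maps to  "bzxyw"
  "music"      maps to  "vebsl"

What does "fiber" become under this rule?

oskoa

Shifts by position in piece: pos 0: p→y (+9), pos 1: i→s (+10), pos 2: e→n (+9), pos 3: c→m (+10) — repeating every 2. The shifts repeat in a cycle of length 2: positions 0,1,… shift by +9, +10, then the pattern repeats.
Applying it to fiber: f+9=o, i+10=s, b+9=k, e+10=o, r+9=a.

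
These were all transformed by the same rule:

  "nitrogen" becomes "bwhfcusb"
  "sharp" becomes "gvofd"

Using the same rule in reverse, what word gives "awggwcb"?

Compare letters: n→b is +14, i→w is +14, t→h is +14 — a constant shift. This is a Caesar cipher with shift 14.
Decoding awggwcb: a−14=m, w−14=i, g−14=s, g−14=s, w−14=i, c−14=o, b−14=n.

mission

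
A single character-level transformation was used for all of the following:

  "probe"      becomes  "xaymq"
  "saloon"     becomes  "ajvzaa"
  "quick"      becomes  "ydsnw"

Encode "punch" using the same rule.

In probe: p→x is +8, r→a is +9, o→y is +10, b→m is +11 — the shift increases by 1 each position. The shift increases by 1 at each position, starting from +8: 8, 9, 10, ….
Applying it to punch: p+8=x, u+9=d, n+10=x, c+11=n, h+12=t.

xdxnt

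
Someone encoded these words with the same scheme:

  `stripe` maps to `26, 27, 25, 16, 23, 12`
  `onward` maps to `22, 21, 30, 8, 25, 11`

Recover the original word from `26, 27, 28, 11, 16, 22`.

The number is (letter's place in the alphabet, a=1) + 7.
Reversing it on 26, 27, 28, 11, 16, 22: 26→(26−7)÷1=19=s, 27→(27−7)÷1=20=t, 28→(28−7)÷1=21=u, 11→(11−7)÷1=4=d, 16→(16−7)÷1=9=i, 22→(22−7)÷1=15=o.

studio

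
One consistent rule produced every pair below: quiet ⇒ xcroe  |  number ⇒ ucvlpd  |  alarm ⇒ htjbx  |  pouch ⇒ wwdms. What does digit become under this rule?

kqpse

In quiet: q→x is +7, u→c is +8, i→r is +9, e→o is +10 — the shift increases by 1 each position. The shift increases by 1 at each position, starting from +7: 7, 8, 9, ….
On digit: d+7=k, i+8=q, g+9=p, i+10=s, t+11=e.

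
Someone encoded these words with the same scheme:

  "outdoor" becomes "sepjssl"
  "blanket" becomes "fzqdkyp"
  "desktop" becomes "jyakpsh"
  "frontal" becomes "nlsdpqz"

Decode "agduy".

o(14)→s(18) and u(20)→e(4) fit y≡15x+16 (mod 26); the inverse of 15 mod 26 is 7. Treating letters as 0–25, the rule is x ↦ 15x + 16 (mod 26).
Reversing it on agduy: a(0)→7·(0−16)≡18=s; g(6)→7·(6−16)≡8=i; d(3)→7·(3−16)≡13=n; u(20)→7·(20−16)≡2=c; y(24)→7·(24−16)≡4=e (all mod 26).

since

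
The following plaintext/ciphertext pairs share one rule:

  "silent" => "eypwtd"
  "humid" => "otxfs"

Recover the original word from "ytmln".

cabin

The output letters match the input read backwards, each shifted +11: silent reversed is tnelis. The word is reversed, then every letter is shifted forward by 11.
Decoding ytmln: shift back: y−11=n, t−11=i, m−11=b, l−11=a, n−11=c → nibac; then reverse → cabin.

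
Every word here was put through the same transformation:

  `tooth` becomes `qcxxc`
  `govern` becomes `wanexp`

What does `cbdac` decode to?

The word is reversed, then every letter is shifted forward by 9.
Decoding cbdac: shift back: c−9=t, b−9=s, d−9=u, a−9=r, c−9=t → tsurt; then reverse → trust.

trust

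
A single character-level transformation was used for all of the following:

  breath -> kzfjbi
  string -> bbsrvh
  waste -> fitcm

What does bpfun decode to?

shelf

Shifts by position in breath: pos 0: b→k (+9), pos 1: r→z (+8), pos 2: e→f (+1), pos 3: a→j (+9), pos 4: t→b (+8), pos 5: h→i (+1) — repeating every 3. It's a Vigenère-style cipher with numeric key [9,8,1]: position i shifts by key[i mod 3].
Decoding bpfun: b−9=s, p−8=h, f−1=e, u−9=l, n−8=f.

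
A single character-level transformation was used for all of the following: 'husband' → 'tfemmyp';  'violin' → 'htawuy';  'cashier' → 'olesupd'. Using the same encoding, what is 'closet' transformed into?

Shifts by position in husband: pos 0: h→t (+12), pos 1: u→f (+11), pos 2: s→e (+12), pos 3: b→m (+11) — repeating every 2. The shifts repeat in a cycle of length 2: positions 0,1,… shift by +12, +11, then the pattern repeats.
For closet: c+12=o, l+11=w, o+12=a, s+11=d, e+12=q, t+11=e.

owadqe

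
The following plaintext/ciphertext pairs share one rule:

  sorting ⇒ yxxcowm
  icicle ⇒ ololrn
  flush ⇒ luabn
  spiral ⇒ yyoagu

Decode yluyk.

scope

Shifts by position in sorting: pos 0: s→y (+6), pos 1: o→x (+9), pos 2: r→x (+6), pos 3: t→c (+9) — repeating every 2. It's a Vigenère-style cipher with numeric key [6,9]: position i shifts by key[i mod 2].
Decoding yluyk: y−6=s, l−9=c, u−6=o, y−9=p, k−6=e.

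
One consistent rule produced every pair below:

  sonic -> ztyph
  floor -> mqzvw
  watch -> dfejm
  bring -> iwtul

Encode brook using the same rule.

iwzvp

Shifts by position in sonic: pos 0: s→z (+7), pos 1: o→t (+5), pos 2: n→y (+11), pos 3: i→p (+7), pos 4: c→h (+5) — repeating every 3. The shifts repeat in a cycle of length 3: positions 0,1,… shift by +7, +5, +11, then the pattern repeats.
For brook: b+7=i, r+5=w, o+11=z, o+7=v, k+5=p.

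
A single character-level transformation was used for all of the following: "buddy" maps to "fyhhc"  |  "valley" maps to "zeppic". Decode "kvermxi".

granite

Each letter is shifted forward by 4 in the alphabet (a Caesar shift of +4).
Decoding kvermxi: k−4=g, v−4=r, e−4=a, r−4=n, m−4=i, x−4=t, i−4=e.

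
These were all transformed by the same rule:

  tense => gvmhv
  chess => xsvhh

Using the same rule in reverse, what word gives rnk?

imp

Each pair mirrors across the alphabet (t↔g, e↔v, n↔m): positions sum to 25. Each letter is replaced by its mirror in the alphabet: a↔z, b↔y, c↔x, and so on (the Atbash cipher).
Undoing it on rnk: r↔i, n↔m, k↔p.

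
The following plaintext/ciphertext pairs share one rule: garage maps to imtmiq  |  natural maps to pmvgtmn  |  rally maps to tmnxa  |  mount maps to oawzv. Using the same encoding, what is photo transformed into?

rtqfq

Shifts by position in garage: pos 0: g→i (+2), pos 1: a→m (+12), pos 2: r→t (+2), pos 3: a→m (+12) — repeating every 2. The shifts repeat in a cycle of length 2: positions 0,1,… shift by +2, +12, then the pattern repeats.
For photo: p+2=r, h+12=t, o+2=q, t+12=f, o+2=q.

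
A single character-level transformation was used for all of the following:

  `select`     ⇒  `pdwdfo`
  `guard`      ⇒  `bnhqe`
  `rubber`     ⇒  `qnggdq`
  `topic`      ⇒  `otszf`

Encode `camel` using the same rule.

This is an affine cipher: with a=0,…,z=25, each position x becomes (25x+7) mod 26.
Applying it to camel: c(2)→25·2+7≡5=f; a(0)→25·0+7≡7=h; m(12)→25·12+7≡21=v; e(4)→25·4+7≡3=d; l(11)→25·11+7≡22=w (all mod 26).

fhvdw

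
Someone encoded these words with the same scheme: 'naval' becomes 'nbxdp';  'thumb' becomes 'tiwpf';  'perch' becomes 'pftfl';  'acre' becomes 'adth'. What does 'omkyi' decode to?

olive

In naval: n→n is +0, a→b is +1, v→x is +2, a→d is +3 — the shift increases by 1 each position. Letter i (0-indexed) is shifted by i+0, so successive shifts are 0, 1, 2, ….
Reversing it on omkyi: o−0=o, m−1=l, k−2=i, y−3=v, i−4=e.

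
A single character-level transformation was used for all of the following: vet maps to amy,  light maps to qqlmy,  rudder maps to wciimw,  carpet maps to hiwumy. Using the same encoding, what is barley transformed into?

giwqmd

The shift depends on letter class: consonant v→a is +5, but vowel e→m is +8. The rule splits by letter class: vowels +8, consonants +5.
On barley: b(cons)+5=g, a(vowel)+8=i, r(cons)+5=w, l(cons)+5=q, e(vowel)+8=m, y(cons)+5=d.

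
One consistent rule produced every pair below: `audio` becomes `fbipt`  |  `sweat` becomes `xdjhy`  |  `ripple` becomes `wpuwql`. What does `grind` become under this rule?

lynui

The shifts repeat in a cycle of length 2: positions 0,1,… shift by +5, +7, then the pattern repeats.
Applying it to grind: g+5=l, r+7=y, i+5=n, n+7=u, d+5=i.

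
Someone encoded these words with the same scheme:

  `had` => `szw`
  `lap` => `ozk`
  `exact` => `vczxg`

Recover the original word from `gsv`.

the

Each pair mirrors across the alphabet (h↔s, a↔z, d↔w): positions sum to 25. Letters are reflected about the middle of the alphabet (position → 25−position): Atbash.
Decoding gsv: g↔t, s↔h, v↔e.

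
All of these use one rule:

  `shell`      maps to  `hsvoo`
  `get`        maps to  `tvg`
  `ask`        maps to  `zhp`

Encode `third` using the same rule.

gsriw

Each pair mirrors across the alphabet (s↔h, h↔s, e↔v): positions sum to 25. Each letter is replaced by its mirror in the alphabet: a↔z, b↔y, c↔x, and so on (the Atbash cipher).
Applying it to third: t↔g, h↔s, i↔r, r↔i, d↔w.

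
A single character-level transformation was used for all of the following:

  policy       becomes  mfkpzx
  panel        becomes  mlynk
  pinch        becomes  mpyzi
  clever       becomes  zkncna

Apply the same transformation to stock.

Each letter's alphabet position (a=0..z=25) is mapped through 7·x+11 mod 26 — an affine cipher.
On stock: s(18)→7·18+11≡7=h; t(19)→7·19+11≡14=o; o(14)→7·14+11≡5=f; c(2)→7·2+11≡25=z; k(10)→7·10+11≡3=d (all mod 26).

hofzd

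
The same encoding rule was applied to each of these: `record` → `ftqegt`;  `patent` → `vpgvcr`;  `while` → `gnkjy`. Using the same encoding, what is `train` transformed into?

The word is reversed, then every letter is shifted forward by 2.
For train: reverse → niart; then shift: n+2=p, i+2=k, a+2=c, r+2=t, t+2=v.

pkctv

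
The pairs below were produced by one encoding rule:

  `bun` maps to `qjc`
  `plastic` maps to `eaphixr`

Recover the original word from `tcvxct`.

Every letter moves 15 places later in the alphabet, wrapping around z→a.
Undoing it on tcvxct: t−15=e, c−15=n, v−15=g, x−15=i, c−15=n, t−15=e.

engine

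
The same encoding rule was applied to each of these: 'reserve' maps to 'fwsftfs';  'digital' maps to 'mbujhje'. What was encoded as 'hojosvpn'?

mourning

Read the word backwards and shift each letter +1.
Reversing it on hojosvpn: shift back: h−1=g, o−1=n, j−1=i, o−1=n, s−1=r, v−1=u, p−1=o, n−1=m → gninruom; then reverse → mourning.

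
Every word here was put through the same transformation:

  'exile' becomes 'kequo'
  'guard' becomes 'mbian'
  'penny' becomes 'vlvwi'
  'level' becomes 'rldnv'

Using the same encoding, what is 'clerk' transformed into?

In exile: e→k is +6, x→e is +7, i→q is +8, l→u is +9 — the shift increases by 1 each position. Each letter shifts forward by (position + 6), i.e. 6, 7, 8, … — the shift grows by one for each successive letter.
Applying it to clerk: c+6=i, l+7=s, e+8=m, r+9=a, k+10=u.

ismau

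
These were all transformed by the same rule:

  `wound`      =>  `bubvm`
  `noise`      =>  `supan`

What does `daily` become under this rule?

In wound: w→b is +5, o→u is +6, u→b is +7, n→v is +8 — the shift increases by 1 each position. Each letter shifts forward by (position + 5), i.e. 5, 6, 7, … — the shift grows by one for each successive letter.
Applying it to daily: d+5=i, a+6=g, i+7=p, l+8=t, y+9=h.

igpth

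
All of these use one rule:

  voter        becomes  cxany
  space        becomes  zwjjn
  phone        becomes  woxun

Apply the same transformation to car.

jjy

The shift depends on letter class: consonant v→c is +7, but vowel o→x is +9. Two shifts are in play — +9 for a/e/i/o/u, +7 for every other letter.
Applying it to car: c(cons)+7=j, a(vowel)+9=j, r(cons)+7=y.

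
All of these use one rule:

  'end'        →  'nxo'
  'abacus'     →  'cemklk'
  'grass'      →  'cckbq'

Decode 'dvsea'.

The output letters match the input read backwards, each shifted +10: end reversed is dne. Two steps: reverse the string, then apply a Caesar shift of +10.
Undoing it on dvsea: shift back: d−10=t, v−10=l, s−10=i, e−10=u, a−10=q → tliuq; then reverse → quilt.

quilt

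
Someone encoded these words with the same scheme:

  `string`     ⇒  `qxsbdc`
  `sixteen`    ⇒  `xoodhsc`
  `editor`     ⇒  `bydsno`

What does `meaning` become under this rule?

qxsxkow

The output letters match the input read backwards, each shifted +10: string reversed is gnirts. Two steps: reverse the string, then apply a Caesar shift of +10.
For meaning: reverse → gninaem; then shift: g+10=q, n+10=x, i+10=s, n+10=x, a+10=k, e+10=o, m+10=w.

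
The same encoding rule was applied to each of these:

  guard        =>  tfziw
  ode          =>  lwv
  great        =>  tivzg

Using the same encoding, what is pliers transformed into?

Each pair mirrors across the alphabet (g↔t, u↔f, a↔z): positions sum to 25. Letters are reflected about the middle of the alphabet (position → 25−position): Atbash.
On pliers: p↔k, l↔o, i↔r, e↔v, r↔i, s↔h.

korvih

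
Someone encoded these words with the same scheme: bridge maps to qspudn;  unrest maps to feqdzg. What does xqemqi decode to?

weasel

The output letters match the input read backwards, each shifted +12: bridge reversed is egdirb. Read the word backwards and shift each letter +12.
Undoing it on xqemqi: shift back: x−12=l, q−12=e, e−12=s, m−12=a, q−12=e, i−12=w → lesaew; then reverse → weasel.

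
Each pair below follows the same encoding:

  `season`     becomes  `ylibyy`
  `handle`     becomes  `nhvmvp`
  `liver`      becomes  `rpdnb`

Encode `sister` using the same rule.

In season: s→y is +6, e→l is +7, a→i is +8, s→b is +9 — the shift increases by 1 each position. The shift increases by 1 at each position, starting from +6: 6, 7, 8, ….
On sister: s+6=y, i+7=p, s+8=a, t+9=c, e+10=o, r+11=c.

ypacoc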